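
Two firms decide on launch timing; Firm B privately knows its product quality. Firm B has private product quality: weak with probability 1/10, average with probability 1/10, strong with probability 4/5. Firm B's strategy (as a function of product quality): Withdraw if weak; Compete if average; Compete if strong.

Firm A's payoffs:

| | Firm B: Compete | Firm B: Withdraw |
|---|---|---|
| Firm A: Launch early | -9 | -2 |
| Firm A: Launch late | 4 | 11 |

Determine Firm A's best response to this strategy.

Compute Firm A's expected payoff for each action, taking the expectation over Firm B's type.
E[Launch early] = 1/10·(-2) + 1/10·(-9) + 4/5·(-9) = -83/10
E[Launch late] = 1/10·(11) + 1/10·(4) + 4/5·(4) = 47/10
Best response: Launch late (47/10 is the largest).

Launch late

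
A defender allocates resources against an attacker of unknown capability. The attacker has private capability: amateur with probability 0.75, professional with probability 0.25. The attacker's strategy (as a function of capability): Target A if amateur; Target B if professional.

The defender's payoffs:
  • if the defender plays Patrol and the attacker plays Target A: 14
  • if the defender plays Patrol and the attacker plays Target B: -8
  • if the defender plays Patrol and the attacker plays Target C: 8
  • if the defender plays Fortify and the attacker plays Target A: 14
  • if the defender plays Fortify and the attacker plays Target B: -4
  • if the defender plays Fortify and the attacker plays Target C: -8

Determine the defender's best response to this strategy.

E[Patrol] = 0.75·(14) + 0.25·(-8) = 8.5
E[Fortify] = 0.75·(14) + 0.25·(-4) = 9.5
Best response: Fortify (9.5 is the largest).

Fortify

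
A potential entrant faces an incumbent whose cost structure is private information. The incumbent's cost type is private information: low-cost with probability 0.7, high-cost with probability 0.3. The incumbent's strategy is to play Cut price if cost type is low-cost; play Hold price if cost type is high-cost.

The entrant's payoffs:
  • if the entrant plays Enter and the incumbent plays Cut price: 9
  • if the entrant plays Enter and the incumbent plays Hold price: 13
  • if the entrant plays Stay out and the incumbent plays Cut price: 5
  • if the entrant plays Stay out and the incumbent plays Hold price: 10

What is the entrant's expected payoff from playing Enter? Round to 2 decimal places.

E[Enter] = 0.7·9 + 0.3·13 = 6.3 + 3.9 = 10.2

10.20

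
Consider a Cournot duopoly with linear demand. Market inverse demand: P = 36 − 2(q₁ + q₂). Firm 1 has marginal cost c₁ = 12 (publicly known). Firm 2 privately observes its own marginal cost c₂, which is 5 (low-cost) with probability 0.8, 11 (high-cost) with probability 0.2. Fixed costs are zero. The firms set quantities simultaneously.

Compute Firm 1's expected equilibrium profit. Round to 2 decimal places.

Type-c best response for Firm 2: q₂(c) = (36 − c)/4 − q₁/2.
Firm 1 maximizes expected profit; its first-order condition is 36 − 4q₁ − 2E[q₂] − 12 = 0.
Substituting E[q₂] and solving: E[c₂] = 6.2, so q₁ = (36 − 2·12 + 6.2)/6 = 3.03333.
E[P] = 36 − 2·(q₁ + E[q₂]) = 18.0667; Firm 1's expected profit = (E[P] − 12)·q₁ = (18.0667 − 12)·3.03333 = 18.4022.

18.40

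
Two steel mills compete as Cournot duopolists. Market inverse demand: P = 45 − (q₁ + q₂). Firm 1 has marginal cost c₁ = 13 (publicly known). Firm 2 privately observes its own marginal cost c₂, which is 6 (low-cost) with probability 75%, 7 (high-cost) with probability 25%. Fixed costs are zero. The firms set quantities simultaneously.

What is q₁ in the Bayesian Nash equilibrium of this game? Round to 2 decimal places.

8.42

Type-c best response for Firm 2: q₂(c) = (45 − c)/2 − q₁/2.
Firm 1 maximizes expected profit; its first-order condition is 45 − 2q₁ − E[q₂] − 13 = 0.
Substituting E[q₂] and solving: E[c₂] = 6.25, so q₁ = (45 − 2·13 + 6.25)/3 = 8.41667.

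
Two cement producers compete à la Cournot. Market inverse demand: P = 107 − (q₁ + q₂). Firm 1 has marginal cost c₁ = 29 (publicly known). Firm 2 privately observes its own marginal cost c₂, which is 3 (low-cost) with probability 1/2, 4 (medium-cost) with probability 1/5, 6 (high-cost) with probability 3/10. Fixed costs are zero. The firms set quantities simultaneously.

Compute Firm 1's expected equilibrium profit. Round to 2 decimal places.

Type-c best response for Firm 2: q₂(c) = (107 − c)/2 − q₁/2.
Firm 1 maximizes expected profit; its first-order condition is 107 − 2q₁ − E[q₂] − 29 = 0.
Substituting E[q₂] and solving: E[c₂] = 4.1, so q₁ = (107 − 2·29 + 4.1)/3 = 17.7.
E[P] = 107 − (q₁ + E[q₂]) = 46.7; Firm 1's expected profit = (E[P] − 29)·q₁ = (46.7 − 29)·17.7 = 313.29.

313.29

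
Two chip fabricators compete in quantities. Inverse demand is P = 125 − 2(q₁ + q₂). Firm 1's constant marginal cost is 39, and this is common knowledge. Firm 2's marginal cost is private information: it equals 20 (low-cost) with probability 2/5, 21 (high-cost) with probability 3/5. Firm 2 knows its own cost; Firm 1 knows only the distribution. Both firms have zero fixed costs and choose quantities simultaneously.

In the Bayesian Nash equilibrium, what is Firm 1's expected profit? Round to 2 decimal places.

Firm 2 with cost c maximizes (125 − 2(q₁+q₂) − c)·q₂, giving q₂(c) = (125 − c − 2q₁)/4.
E[c₂] = 2/5·20 + 3/5·21 = 20.6
Firm 1's FOC against E[q₂] yields q₁ = (125 − 2·39 + E[c₂])/6 = (125 − 78 + 20.6)/6 = 11.2667.
E[P] = 125 − 2·(q₁ + E[q₂]) = 61.5333; Firm 1's expected profit = (E[P] − 39)·q₁ = (61.5333 − 39)·11.2667 = 253.876.

253.88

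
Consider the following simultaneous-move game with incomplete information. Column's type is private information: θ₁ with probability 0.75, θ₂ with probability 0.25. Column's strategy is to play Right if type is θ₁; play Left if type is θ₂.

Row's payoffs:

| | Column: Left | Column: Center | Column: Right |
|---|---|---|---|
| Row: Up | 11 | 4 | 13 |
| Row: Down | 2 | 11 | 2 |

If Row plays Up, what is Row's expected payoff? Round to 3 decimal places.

E[Up] = 0.75·13 + 0.25·11 = 9.75 + 2.75 = 12.5

12.500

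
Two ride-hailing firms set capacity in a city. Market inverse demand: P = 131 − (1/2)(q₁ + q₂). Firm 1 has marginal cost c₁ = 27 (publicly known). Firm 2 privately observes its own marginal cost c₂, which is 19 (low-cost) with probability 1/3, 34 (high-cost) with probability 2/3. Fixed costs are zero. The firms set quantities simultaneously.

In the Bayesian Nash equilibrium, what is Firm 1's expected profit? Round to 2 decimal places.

2496.89

Firm 2 with cost c maximizes (131 − (1/2)(q₁+q₂) − c)·q₂, giving q₂(c) = (131 − c − (1/2)q₁).
E[c₂] = 1/3·19 + 2/3·34 = 29
Firm 1's FOC against E[q₂] yields q₁ = (131 − 2·27 + E[c₂])/(3/2) = (131 − 54 + 29)/(3/2) = 70.6667.
E[P] = 131 − (1/2)·(q₁ + E[q₂]) = 62.3333; Firm 1's expected profit = (E[P] − 27)·q₁ = (62.3333 − 27)·70.6667 = 2496.89.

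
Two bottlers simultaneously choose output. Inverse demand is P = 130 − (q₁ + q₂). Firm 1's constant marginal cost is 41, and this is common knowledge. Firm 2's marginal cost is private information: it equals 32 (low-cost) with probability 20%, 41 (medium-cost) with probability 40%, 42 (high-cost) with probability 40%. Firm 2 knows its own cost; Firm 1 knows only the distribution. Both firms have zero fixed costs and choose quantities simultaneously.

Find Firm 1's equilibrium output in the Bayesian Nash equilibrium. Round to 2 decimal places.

Type-c best response for Firm 2: q₂(c) = (130 − c)/2 − q₁/2.
Firm 1 maximizes expected profit; its first-order condition is 130 − 2q₁ − E[q₂] − 41 = 0.
Substituting E[q₂] and solving: E[c₂] = 39.6, so q₁ = (130 − 2·41 + 39.6)/3 = 29.2.

29.20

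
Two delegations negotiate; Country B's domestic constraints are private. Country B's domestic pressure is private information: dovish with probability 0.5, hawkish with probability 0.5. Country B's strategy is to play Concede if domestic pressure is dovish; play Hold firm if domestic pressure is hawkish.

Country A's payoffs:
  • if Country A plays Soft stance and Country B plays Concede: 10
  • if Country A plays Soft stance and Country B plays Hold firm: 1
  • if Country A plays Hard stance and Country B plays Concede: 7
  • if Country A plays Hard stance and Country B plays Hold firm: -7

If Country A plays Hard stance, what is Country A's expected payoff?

E[Hard stance] = 0.5·7 + 0.5·(-7) = 3.5 + (-3.5) = 0

0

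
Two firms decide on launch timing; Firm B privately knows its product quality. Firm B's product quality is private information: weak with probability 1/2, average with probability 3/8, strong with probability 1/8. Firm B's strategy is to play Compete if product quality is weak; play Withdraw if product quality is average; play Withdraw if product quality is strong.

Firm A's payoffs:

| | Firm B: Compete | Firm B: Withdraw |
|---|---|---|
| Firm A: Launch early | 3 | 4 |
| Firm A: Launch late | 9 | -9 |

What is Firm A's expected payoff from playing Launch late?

Take the expectation over Firm B's product quality, weighting each type's action by its prior probability.
E[Launch late] = 1/2·9 + 3/8·(-9) + 1/8·(-9) = 9/2 + (-27/8) + (-9/8) = 0

0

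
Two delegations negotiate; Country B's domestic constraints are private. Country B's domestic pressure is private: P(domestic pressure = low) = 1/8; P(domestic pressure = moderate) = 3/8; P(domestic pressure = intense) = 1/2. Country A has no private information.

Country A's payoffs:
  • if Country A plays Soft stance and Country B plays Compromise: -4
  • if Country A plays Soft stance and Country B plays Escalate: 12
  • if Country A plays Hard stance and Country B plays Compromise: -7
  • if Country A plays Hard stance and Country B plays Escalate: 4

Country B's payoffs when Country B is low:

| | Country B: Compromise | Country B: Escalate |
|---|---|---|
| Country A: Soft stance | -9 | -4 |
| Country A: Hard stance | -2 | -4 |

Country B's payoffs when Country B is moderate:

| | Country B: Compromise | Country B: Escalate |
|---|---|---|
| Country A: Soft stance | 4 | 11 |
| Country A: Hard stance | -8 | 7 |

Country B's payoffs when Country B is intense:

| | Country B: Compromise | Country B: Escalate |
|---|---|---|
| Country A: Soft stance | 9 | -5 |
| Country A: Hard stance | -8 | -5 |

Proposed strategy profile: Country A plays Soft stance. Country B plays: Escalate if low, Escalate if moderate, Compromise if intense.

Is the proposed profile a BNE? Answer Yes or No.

Country A plays Soft stance: E[Soft stance] = 1/8·(12) + 3/8·(12) + 1/2·(-4) = 4; E[Hard stance] = -3/2. Best-responding. ✓
Country B (domestic pressure low), facing Soft stance: Compromise gives -9, Escalate gives -4. Proposed Escalate is best. ✓
Country B (domestic pressure moderate), facing Soft stance: Compromise gives 4, Escalate gives 11. Proposed Escalate is best. ✓
Country B (domestic pressure intense), facing Soft stance: Compromise gives 9, Escalate gives -5. Proposed Compromise is best. ✓

Yes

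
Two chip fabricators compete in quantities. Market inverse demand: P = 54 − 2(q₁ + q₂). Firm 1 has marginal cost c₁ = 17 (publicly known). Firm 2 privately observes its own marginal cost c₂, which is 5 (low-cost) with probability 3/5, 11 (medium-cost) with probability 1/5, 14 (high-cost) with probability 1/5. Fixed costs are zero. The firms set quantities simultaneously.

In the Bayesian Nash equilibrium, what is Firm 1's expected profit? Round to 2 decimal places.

Type-c best response for Firm 2: q₂(c) = (54 − c)/4 − q₁/2.
Firm 1 maximizes expected profit; its first-order condition is 54 − 4q₁ − 2E[q₂] − 17 = 0.
Substituting E[q₂] and solving: E[c₂] = 8, so q₁ = (54 − 2·17 + 8)/6 = 4.66667.
E[P] = 54 − 2·(q₁ + E[q₂]) = 26.3333; Firm 1's expected profit = (E[P] − 17)·q₁ = (26.3333 − 17)·4.66667 = 43.5556.

43.56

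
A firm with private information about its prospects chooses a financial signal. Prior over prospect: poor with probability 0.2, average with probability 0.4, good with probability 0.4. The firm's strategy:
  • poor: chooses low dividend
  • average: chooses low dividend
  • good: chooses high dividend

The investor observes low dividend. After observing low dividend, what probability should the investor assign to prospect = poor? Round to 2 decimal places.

P(low dividend) = 0.2·1 + 0.4·1 + 0.4·0 = 0.6
P(poor | low dividend) = (0.2·1) / 0.6 = 0.2 / 0.6 = 0.333333

0.33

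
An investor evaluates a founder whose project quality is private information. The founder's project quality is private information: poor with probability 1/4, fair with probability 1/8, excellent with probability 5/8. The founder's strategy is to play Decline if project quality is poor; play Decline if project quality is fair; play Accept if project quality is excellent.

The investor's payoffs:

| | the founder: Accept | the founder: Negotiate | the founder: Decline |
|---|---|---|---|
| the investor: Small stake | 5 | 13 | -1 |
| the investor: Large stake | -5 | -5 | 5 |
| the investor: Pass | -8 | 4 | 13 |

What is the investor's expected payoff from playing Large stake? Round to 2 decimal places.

Take the expectation over the founder's project quality, weighting each type's action by its prior probability.
E[Large stake] = 1/4·5 + 1/8·5 + 5/8·(-5) = 5/4 + 5/8 + (-25/8) = -5/4

-1.25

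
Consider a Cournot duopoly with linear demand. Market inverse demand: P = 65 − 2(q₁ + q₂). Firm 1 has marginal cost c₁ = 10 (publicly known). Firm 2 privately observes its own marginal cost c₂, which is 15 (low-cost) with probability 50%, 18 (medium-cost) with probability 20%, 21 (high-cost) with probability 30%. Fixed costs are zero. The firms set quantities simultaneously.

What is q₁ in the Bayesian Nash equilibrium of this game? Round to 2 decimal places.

Firm 2 with cost c maximizes (65 − 2(q₁+q₂) − c)·q₂, giving q₂(c) = (65 − c − 2q₁)/4.
E[c₂] = 0.5·15 + 0.2·18 + 0.3·21 = 17.4
Firm 1's FOC against E[q₂] yields q₁ = (65 − 2·10 + E[c₂])/6 = (65 − 20 + 17.4)/6 = 10.4.

10.40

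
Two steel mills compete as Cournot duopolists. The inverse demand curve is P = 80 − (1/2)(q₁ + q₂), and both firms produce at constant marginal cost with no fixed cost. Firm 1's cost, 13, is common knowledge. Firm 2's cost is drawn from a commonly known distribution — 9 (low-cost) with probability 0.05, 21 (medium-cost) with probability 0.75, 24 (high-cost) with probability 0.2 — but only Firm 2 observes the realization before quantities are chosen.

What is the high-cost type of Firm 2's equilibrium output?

Type-c best response for Firm 2: q₂(c) = (80 − c) − q₁/2.
Firm 1 maximizes expected profit; its first-order condition is 80 − q₁ − (1/2)E[q₂] − 13 = 0.
Substituting E[q₂] and solving: E[c₂] = 21, so q₁ = (80 − 2·13 + 21)/(3/2) = 50.
q₂(high-cost) = (80 − 24 − (1/2)·50) = 31.

31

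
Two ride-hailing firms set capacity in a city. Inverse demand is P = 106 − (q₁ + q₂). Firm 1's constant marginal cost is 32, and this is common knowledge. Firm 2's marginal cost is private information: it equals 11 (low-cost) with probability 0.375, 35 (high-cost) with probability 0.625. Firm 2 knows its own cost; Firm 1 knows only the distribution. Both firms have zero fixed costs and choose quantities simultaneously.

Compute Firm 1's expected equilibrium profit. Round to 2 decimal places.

Firm 2 with cost c maximizes (106 − (q₁+q₂) − c)·q₂, giving q₂(c) = (106 − c − q₁)/2.
E[c₂] = 0.375·11 + 0.625·35 = 26
Firm 1's FOC against E[q₂] yields q₁ = (106 − 2·32 + E[c₂])/3 = (106 − 64 + 26)/3 = 22.6667.
E[P] = 106 − (q₁ + E[q₂]) = 54.6667; Firm 1's expected profit = (E[P] − 32)·q₁ = (54.6667 − 32)·22.6667 = 513.778.

513.78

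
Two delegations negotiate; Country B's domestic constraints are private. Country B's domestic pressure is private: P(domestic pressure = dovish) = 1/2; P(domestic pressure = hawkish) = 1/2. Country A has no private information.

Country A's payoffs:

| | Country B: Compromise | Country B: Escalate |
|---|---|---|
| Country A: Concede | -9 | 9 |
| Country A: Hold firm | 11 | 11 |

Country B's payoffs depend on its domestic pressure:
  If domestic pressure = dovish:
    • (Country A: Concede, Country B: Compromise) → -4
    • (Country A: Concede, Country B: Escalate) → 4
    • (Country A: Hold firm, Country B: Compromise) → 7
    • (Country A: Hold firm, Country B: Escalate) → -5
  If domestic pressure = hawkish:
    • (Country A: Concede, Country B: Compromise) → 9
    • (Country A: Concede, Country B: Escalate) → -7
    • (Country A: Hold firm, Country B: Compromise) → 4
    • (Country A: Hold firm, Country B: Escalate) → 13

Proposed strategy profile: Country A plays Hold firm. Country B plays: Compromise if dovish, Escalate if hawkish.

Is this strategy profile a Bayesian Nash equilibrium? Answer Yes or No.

Yes

A profile is a BNE iff every type of every player is best-responding given beliefs about the other side.
Country A plays Hold firm: E[Hold firm] = 1/2·(11) + 1/2·(11) = 11; E[Concede] = 0. Best-responding. ✓
Country B (domestic pressure dovish), facing Hold firm: Compromise gives 7, Escalate gives -5. Proposed Compromise is best. ✓
Country B (domestic pressure hawkish), facing Hold firm: Compromise gives 4, Escalate gives 13. Proposed Escalate is best. ✓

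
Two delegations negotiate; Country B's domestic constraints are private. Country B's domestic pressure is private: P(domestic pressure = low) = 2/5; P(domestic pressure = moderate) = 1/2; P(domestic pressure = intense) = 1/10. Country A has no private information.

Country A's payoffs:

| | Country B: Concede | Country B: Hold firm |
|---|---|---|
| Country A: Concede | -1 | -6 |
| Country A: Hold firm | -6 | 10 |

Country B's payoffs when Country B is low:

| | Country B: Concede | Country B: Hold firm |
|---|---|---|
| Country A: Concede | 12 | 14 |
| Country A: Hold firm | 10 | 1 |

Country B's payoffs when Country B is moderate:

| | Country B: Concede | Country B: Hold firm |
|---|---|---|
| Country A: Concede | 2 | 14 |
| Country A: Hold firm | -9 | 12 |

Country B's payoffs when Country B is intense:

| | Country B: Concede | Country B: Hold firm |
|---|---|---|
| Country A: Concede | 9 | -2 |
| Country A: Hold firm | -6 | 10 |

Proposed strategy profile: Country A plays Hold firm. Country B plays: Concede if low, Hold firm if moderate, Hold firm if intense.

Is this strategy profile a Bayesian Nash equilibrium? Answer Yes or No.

A profile is a BNE iff every type of every player is best-responding given beliefs about the other side.
Country A plays Hold firm: E[Hold firm] = 2/5·(-6) + 1/2·(10) + 1/10·(10) = 18/5; E[Concede] = -4. Best-responding. ✓
Country B (domestic pressure low), facing Hold firm: Concede gives 10, Hold firm gives 1. Proposed Concede is best. ✓
Country B (domestic pressure moderate), facing Hold firm: Concede gives -9, Hold firm gives 12. Proposed Hold firm is best. ✓
Country B (domestic pressure intense), facing Hold firm: Concede gives -6, Hold firm gives 10. Proposed Hold firm is best. ✓

Yes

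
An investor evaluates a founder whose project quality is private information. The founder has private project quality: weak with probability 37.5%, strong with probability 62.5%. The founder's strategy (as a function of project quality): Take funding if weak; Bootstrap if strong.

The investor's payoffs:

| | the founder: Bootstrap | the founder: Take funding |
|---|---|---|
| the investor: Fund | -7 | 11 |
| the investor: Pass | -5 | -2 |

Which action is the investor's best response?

Fund

E[Fund] = 0.375·(11) + 0.625·(-7) = -0.25
E[Pass] = 0.375·(-2) + 0.625·(-5) = -3.875
Best response: Fund (-0.25 is the largest).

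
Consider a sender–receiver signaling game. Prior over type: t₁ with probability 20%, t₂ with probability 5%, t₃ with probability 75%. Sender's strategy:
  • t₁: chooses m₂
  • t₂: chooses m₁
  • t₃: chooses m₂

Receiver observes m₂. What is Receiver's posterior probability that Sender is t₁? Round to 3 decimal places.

P(m₂) = 0.2·1 + 0.05·0 + 0.75·1 = 0.95
P(t₁ | m₂) = (0.2·1) / 0.95 = 0.2 / 0.95 = 0.210526

0.211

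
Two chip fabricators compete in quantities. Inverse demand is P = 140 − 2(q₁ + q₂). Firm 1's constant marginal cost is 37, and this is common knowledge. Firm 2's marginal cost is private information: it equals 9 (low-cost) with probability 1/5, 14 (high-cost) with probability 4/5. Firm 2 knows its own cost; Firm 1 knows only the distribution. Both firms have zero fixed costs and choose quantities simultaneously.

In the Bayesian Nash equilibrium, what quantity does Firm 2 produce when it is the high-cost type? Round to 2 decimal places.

24.92

Type-c best response for Firm 2: q₂(c) = (140 − c)/4 − q₁/2.
Firm 1 maximizes expected profit; its first-order condition is 140 − 4q₁ − 2E[q₂] − 37 = 0.
Substituting E[q₂] and solving: E[c₂] = 13, so q₁ = (140 − 2·37 + 13)/6 = 13.1667.
q₂(high-cost) = (140 − 14 − 2·13.1667)/4 = 24.9167.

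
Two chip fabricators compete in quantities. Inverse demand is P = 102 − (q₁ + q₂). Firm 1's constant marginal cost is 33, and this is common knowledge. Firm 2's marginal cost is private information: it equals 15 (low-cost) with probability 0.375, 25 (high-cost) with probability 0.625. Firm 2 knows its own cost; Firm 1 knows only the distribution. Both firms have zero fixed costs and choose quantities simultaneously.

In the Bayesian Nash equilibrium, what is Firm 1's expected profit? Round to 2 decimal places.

364.17

Firm 2 with cost c maximizes (102 − (q₁+q₂) − c)·q₂, giving q₂(c) = (102 − c − q₁)/2.
E[c₂] = 0.375·15 + 0.625·25 = 21.25
Firm 1's FOC against E[q₂] yields q₁ = (102 − 2·33 + E[c₂])/3 = (102 − 66 + 21.25)/3 = 19.0833.
E[P] = 102 − (q₁ + E[q₂]) = 52.0833; Firm 1's expected profit = (E[P] − 33)·q₁ = (52.0833 − 33)·19.0833 = 364.174.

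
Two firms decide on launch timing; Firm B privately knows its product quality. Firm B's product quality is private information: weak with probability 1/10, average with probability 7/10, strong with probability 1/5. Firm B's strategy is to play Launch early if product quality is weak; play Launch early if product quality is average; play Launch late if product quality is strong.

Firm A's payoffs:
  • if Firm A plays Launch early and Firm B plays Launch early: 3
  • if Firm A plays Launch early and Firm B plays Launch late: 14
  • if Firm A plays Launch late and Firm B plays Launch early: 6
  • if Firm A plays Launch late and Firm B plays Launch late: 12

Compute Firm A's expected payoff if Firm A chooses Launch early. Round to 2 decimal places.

5.20

E[Launch early] = 1/10·3 + 7/10·3 + 1/5·14 = 3/10 + 21/10 + 14/5 = 26/5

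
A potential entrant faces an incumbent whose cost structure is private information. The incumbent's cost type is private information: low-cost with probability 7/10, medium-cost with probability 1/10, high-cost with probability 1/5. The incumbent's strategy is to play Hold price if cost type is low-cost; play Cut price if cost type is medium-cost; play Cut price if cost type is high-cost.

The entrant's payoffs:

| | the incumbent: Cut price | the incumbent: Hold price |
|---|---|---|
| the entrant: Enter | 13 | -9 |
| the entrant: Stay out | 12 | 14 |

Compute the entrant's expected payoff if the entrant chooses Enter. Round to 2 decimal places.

Take the expectation over the incumbent's cost type, weighting each type's action by its prior probability.
E[Enter] = 7/10·(-9) + 1/10·13 + 1/5·13 = (-63/10) + 13/10 + 13/5 = -12/5

-2.40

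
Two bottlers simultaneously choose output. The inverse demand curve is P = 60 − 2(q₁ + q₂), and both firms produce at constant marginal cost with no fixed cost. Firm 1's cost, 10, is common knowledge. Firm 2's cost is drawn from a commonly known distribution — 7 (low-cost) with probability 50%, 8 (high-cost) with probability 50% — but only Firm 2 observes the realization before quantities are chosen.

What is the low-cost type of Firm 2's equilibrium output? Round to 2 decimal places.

9.29

Type-c best response for Firm 2: q₂(c) = (60 − c)/4 − q₁/2.
Firm 1 maximizes expected profit; its first-order condition is 60 − 4q₁ − 2E[q₂] − 10 = 0.
Substituting E[q₂] and solving: E[c₂] = 7.5, so q₁ = (60 − 2·10 + 7.5)/6 = 7.91667.
q₂(low-cost) = (60 − 7 − 2·7.91667)/4 = 9.29167.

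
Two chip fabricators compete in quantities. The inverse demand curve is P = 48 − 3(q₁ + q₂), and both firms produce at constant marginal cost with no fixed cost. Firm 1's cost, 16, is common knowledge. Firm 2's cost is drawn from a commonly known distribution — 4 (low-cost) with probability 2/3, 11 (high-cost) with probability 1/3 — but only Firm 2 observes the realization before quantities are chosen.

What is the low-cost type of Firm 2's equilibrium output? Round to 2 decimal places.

Type-c best response for Firm 2: q₂(c) = (48 − c)/6 − q₁/2.
Firm 1 maximizes expected profit; its first-order condition is 48 − 6q₁ − 3E[q₂] − 16 = 0.
Substituting E[q₂] and solving: E[c₂] = 6.33333, so q₁ = (48 − 2·16 + 6.33333)/9 = 2.48148.
q₂(low-cost) = (48 − 4 − 3·2.48148)/6 = 6.09259.

6.09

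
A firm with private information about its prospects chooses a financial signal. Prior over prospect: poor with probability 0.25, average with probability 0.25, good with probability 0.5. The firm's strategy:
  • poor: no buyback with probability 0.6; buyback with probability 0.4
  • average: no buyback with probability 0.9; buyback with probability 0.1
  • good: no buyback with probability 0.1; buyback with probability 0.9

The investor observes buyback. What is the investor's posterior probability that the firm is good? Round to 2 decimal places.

P(buyback) = 0.25·0.4 + 0.25·0.1 + 0.5·0.9 = 0.575
P(good | buyback) = (0.5·0.9) / 0.575 = 0.45 / 0.575 = 0.782609

0.78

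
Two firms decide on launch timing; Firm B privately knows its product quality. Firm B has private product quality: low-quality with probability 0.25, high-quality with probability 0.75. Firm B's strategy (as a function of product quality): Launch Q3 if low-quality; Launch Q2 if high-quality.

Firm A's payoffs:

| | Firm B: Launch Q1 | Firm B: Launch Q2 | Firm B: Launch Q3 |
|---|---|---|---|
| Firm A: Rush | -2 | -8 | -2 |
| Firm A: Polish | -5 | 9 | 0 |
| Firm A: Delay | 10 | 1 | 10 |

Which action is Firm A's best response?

E[Rush] = 0.25·(-2) + 0.75·(-8) = -6.5
E[Polish] = 0.25·(0) + 0.75·(9) = 6.75
E[Delay] = 0.25·(10) + 0.75·(1) = 3.25
Best response: Polish (6.75 is the largest).

Polish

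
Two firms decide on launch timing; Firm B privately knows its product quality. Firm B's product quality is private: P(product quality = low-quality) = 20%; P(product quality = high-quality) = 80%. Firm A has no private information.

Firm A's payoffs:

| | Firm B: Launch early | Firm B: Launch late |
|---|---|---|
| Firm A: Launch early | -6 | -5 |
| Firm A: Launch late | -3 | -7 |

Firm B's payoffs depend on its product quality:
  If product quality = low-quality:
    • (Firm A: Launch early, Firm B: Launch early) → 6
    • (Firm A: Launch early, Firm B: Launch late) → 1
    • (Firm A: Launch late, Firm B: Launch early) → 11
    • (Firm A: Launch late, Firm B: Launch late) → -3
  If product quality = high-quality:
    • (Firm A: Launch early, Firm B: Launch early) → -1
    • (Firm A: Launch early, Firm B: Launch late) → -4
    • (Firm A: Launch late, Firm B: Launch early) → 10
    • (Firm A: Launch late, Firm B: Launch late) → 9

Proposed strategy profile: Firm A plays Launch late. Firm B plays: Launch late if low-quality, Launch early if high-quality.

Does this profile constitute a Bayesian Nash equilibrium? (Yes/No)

No

Firm A plays Launch late: E[Launch late] = 0.2·(-7) + 0.8·(-3) = -3.8; E[Launch early] = -5.8. Best-responding. ✓
Firm B (product quality low-quality), facing Launch late: Launch early gives 11, Launch late gives -3. Proposed Launch late is not best — profitable deviation exists. ✗
Firm B (product quality high-quality), facing Launch late: Launch early gives 10, Launch late gives 9. Proposed Launch early is best. ✓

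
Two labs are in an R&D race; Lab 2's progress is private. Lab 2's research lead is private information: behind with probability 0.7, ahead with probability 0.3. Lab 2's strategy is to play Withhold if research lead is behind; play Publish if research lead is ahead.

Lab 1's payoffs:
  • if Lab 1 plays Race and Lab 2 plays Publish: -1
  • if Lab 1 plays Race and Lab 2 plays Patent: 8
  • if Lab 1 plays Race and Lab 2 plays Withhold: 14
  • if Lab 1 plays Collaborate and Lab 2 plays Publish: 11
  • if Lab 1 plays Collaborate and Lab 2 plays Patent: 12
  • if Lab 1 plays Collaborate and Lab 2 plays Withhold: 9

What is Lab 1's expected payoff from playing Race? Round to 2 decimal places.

E[Race] = 0.7·14 + 0.3·(-1) = 9.8 + (-0.3) = 9.5

9.50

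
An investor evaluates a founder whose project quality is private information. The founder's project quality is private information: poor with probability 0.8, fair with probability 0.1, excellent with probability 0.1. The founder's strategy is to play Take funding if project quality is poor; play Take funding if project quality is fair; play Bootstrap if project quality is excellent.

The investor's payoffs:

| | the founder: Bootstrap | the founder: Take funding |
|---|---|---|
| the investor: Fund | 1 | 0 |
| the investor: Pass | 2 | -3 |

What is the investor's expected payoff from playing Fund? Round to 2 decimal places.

E[Fund] = 0.8·0 + 0.1·0 + 0.1·1 = 0 + 0 + 0.1 = 0.1

0.10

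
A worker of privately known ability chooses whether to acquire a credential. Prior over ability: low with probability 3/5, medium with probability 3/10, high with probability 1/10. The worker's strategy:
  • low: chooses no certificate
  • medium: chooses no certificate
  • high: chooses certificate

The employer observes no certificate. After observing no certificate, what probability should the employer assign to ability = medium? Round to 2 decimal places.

0.33

P(no certificate) = (3/5)·1 + (3/10)·1 + (1/10)·0 = 9/10
P(medium | no certificate) = ((3/10)·1) / (9/10) = (3/10) / (9/10) = 1/3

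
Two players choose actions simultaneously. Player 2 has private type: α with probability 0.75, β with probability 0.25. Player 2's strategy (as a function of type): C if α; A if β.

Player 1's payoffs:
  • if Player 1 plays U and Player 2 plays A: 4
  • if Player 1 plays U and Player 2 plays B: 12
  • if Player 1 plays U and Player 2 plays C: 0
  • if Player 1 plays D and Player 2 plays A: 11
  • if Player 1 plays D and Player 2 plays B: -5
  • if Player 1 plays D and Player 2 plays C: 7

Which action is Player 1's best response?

E[U] = 0.75·(0) + 0.25·(4) = 1
E[D] = 0.75·(7) + 0.25·(11) = 8
Best response: D (8 is the largest).

D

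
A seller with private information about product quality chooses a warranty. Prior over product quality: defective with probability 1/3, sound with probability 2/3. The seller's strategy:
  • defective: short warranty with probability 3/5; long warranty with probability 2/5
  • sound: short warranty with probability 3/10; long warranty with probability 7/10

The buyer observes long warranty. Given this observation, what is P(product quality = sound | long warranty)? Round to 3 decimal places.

P(long warranty) = (1/3)·(2/5) + (2/3)·(7/10) = 3/5
P(sound | long warranty) = ((2/3)·(7/10)) / (3/5) = (7/15) / (3/5) = 7/9

0.778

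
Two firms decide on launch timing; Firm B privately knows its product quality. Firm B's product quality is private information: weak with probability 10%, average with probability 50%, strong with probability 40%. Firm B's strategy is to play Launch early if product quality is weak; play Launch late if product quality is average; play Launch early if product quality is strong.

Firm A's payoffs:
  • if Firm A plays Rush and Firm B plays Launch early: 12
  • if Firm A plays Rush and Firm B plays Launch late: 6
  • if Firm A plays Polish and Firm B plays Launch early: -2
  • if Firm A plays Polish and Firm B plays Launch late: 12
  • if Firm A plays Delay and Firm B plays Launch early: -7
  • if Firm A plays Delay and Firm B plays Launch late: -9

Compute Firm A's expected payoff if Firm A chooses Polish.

5

E[Polish] = 0.1·(-2) + 0.5·12 + 0.4·(-2) = (-0.2) + 6 + (-0.8) = 5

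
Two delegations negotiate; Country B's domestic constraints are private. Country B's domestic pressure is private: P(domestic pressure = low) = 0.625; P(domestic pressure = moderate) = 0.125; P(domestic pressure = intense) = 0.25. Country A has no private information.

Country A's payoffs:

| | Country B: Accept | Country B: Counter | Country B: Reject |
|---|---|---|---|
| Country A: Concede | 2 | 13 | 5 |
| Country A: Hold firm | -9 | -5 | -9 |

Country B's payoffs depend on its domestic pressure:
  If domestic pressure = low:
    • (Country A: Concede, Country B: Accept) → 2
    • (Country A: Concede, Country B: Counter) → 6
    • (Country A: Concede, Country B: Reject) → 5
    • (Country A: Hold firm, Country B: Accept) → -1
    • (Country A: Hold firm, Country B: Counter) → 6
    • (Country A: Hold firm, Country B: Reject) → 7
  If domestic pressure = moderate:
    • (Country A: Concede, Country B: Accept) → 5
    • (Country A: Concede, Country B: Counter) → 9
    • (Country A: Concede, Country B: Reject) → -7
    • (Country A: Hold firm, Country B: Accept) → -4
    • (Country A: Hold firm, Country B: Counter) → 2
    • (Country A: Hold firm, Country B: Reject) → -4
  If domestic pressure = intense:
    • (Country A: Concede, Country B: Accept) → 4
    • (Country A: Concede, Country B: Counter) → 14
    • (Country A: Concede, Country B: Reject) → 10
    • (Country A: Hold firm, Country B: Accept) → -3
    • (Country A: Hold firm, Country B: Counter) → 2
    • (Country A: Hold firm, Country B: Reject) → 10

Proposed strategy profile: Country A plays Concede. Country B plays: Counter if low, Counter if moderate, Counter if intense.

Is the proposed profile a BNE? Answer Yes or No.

Yes

Country A plays Concede: E[Concede] = 0.625·(13) + 0.125·(13) + 0.25·(13) = 13; E[Hold firm] = -5. Best-responding. ✓
Country B (domestic pressure low), facing Concede: Accept gives 2, Counter gives 6, Reject gives 5. Proposed Counter is best. ✓
Country B (domestic pressure moderate), facing Concede: Accept gives 5, Counter gives 9, Reject gives -7. Proposed Counter is best. ✓
Country B (domestic pressure intense), facing Concede: Accept gives 4, Counter gives 14, Reject gives 10. Proposed Counter is best. ✓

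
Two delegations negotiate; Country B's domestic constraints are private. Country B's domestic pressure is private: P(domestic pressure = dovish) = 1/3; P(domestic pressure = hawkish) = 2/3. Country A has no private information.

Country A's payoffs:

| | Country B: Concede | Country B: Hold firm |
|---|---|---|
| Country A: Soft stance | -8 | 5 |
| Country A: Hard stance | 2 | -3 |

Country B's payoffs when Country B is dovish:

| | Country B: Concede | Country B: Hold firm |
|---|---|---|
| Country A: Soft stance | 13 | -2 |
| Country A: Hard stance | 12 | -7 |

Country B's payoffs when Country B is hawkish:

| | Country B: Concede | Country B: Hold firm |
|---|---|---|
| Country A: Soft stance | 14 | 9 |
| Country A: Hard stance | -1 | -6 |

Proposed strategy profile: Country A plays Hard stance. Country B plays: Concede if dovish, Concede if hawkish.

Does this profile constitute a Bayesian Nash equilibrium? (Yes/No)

A profile is a BNE iff every type of every player is best-responding given beliefs about the other side.
Country A plays Hard stance: E[Hard stance] = 1/3·(2) + 2/3·(2) = 2; E[Soft stance] = -8. Best-responding. ✓
Country B (domestic pressure dovish), facing Hard stance: Concede gives 12, Hold firm gives -7. Proposed Concede is best. ✓
Country B (domestic pressure hawkish), facing Hard stance: Concede gives -1, Hold firm gives -6. Proposed Concede is best. ✓

Yes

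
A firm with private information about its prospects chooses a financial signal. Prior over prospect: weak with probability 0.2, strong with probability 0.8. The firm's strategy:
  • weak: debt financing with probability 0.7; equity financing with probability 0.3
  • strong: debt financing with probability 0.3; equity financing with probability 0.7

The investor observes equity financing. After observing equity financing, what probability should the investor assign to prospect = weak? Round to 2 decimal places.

P(equity financing) = 0.2·0.3 + 0.8·0.7 = 0.62
P(weak | equity financing) = (0.2·0.3) / 0.62 = 0.06 / 0.62 = 0.0967742

0.10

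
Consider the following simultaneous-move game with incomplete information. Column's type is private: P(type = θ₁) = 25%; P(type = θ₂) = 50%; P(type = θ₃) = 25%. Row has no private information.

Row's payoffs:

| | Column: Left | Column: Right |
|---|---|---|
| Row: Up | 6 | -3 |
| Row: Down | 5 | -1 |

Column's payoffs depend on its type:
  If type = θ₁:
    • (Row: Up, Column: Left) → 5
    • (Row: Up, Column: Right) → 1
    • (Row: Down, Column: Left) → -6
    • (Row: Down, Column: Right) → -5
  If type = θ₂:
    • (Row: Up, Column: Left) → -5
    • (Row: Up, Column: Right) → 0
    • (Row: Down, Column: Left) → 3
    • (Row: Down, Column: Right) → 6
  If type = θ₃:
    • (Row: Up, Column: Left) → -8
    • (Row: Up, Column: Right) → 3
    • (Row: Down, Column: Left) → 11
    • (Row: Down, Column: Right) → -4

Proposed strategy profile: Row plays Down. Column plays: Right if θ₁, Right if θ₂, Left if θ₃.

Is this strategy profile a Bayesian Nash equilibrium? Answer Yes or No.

Yes

A profile is a BNE iff every type of every player is best-responding given beliefs about the other side.
Row plays Down: E[Down] = 0.25·(-1) + 0.5·(-1) + 0.25·(5) = 0.5; E[Up] = -0.75. Best-responding. ✓
Column (type θ₁), facing Down: Left gives -6, Right gives -5. Proposed Right is best. ✓
Column (type θ₂), facing Down: Left gives 3, Right gives 6. Proposed Right is best. ✓
Column (type θ₃), facing Down: Left gives 11, Right gives -4. Proposed Left is best. ✓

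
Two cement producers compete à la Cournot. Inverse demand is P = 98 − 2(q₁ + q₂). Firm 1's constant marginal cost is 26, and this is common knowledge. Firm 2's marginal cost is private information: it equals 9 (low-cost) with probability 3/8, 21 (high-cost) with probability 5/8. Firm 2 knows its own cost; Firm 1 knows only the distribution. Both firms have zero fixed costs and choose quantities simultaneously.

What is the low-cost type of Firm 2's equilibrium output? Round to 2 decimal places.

Each type of Firm 2 best-responds to q₁; Firm 1 best-responds to the expected q₂ over Firm 2's types.
Firm 2 with cost c maximizes (98 − 2(q₁+q₂) − c)·q₂, giving q₂(c) = (98 − c − 2q₁)/4.
E[c₂] = 3/8·9 + 5/8·21 = 16.5
Firm 1's FOC against E[q₂] yields q₁ = (98 − 2·26 + E[c₂])/6 = (98 − 52 + 16.5)/6 = 10.4167.
q₂(low-cost) = (98 − 9 − 2·10.4167)/4 = 17.0417.

17.04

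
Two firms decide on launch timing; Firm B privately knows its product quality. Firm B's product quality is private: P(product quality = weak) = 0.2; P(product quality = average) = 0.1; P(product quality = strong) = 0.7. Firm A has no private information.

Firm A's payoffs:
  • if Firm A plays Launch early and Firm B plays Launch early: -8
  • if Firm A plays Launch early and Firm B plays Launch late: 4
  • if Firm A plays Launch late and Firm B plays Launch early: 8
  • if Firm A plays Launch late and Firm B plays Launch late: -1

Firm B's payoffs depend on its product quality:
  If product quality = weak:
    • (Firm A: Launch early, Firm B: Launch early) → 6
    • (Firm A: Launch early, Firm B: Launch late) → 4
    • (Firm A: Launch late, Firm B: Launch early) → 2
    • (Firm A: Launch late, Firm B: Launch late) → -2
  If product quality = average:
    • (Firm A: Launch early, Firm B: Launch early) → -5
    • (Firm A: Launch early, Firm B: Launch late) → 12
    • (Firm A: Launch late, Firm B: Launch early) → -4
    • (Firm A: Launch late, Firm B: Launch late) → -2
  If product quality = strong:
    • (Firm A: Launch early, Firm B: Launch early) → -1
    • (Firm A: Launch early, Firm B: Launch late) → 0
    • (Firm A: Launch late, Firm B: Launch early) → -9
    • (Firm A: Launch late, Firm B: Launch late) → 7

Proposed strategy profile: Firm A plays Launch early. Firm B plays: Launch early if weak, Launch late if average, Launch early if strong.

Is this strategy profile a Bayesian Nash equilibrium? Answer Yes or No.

No

Firm A plays Launch early: E[Launch early] = 0.2·(-8) + 0.1·(4) + 0.7·(-8) = -6.8; E[Launch late] = 7.1. Not best-responding. ✗
Firm B (product quality weak), facing Launch early: Launch early gives 6, Launch late gives 4. Proposed Launch early is best. ✓
Firm B (product quality average), facing Launch early: Launch early gives -5, Launch late gives 12. Proposed Launch late is best. ✓
Firm B (product quality strong), facing Launch early: Launch early gives -1, Launch late gives 0. Proposed Launch early is not best — profitable deviation exists. ✗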